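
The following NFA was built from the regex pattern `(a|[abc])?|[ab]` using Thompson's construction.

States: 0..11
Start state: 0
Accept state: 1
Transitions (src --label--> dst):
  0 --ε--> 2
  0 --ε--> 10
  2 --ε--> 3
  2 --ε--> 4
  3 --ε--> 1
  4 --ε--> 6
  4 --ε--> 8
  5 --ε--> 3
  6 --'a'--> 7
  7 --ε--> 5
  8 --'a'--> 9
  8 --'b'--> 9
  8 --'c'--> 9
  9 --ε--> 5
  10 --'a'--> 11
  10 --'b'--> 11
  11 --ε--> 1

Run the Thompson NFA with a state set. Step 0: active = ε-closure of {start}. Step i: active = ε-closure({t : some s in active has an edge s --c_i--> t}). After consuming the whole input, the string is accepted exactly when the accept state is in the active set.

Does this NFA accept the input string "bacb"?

S₀ = ε-closure({0}) = {0,1,2,3,4,6,8,10}
'b' @ 1: {1,3,5,9,11}  [accepting]
'a' @ 2: {}  — dead — no transitions
rest 'cb' ignored (set empty)
final: {}; accept 1 not in set

Answer: REJECT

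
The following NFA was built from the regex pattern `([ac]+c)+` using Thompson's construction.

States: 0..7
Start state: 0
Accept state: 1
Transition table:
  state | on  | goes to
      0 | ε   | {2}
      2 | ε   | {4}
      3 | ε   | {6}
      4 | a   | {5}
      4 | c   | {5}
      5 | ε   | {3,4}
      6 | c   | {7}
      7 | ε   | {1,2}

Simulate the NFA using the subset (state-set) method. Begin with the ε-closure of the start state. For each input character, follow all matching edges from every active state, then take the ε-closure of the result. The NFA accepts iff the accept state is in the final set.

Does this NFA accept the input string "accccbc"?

S₀ = ε-closure({0}) = {0,2,4}
'a' @ 1: {3,4,5,6}
'c' @ 2: {1,2,3,4,5,6,7}  (accept∈set)
'c' @ 3: {1,2,3,4,5,6,7}  (accept∈set)
'c' @ 4: {1,2,3,4,5,6,7}  (accept∈set)
'c' @ 5: {1,2,3,4,5,6,7}  (accept∈set)
'b' @ 6: {}  — dead — no transitions
rest 'c' ignored (set empty)
end set {} — state 1 not in

Answer: REJECT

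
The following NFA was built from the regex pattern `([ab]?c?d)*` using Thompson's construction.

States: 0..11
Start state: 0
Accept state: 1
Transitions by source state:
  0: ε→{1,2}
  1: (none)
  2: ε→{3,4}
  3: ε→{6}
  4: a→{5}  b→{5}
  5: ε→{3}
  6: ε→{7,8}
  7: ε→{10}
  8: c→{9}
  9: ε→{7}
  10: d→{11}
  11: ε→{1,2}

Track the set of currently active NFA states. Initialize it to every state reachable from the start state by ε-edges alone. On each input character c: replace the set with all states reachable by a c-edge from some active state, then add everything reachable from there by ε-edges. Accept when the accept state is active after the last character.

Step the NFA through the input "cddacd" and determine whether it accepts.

S₀ = ε-closure({0}) = {0,1,2,3,4,6,7,8,10}
'c' @ 1: {7,9,10}
'd' @ 2: {1,2,3,4,6,7,8,10,11}  (accept∈set)
'd' @ 3: {1,2,3,4,6,7,8,10,11}  (accept∈set)
'a' @ 4: {3,5,6,7,8,10}
'c' @ 5: {7,9,10}
'd' @ 6: {1,2,3,4,6,7,8,10,11}  (accept∈set)
after full input: {1,2,3,4,6,7,8,10,11}  (accept=1 in)

Answer: ACCEPT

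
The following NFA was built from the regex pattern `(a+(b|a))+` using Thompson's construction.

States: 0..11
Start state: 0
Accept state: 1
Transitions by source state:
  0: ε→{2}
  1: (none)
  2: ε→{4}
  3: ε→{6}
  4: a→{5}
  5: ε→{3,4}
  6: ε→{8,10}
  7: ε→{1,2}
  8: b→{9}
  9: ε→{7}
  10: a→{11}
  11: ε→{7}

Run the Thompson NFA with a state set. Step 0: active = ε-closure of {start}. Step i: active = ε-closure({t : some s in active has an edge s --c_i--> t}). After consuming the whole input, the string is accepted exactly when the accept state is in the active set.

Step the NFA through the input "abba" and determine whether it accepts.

S₀ = ε-closure({0}) = {0,2,4}
'a' @ 1: {3,4,5,6,8,10}
'b' @ 2: {1,2,4,7,9}  (accept∈set)
'b' @ 3: {}  — no active states
rest 'a' ignored (set empty)
final: {}; accept 1 not in set

Answer: REJECT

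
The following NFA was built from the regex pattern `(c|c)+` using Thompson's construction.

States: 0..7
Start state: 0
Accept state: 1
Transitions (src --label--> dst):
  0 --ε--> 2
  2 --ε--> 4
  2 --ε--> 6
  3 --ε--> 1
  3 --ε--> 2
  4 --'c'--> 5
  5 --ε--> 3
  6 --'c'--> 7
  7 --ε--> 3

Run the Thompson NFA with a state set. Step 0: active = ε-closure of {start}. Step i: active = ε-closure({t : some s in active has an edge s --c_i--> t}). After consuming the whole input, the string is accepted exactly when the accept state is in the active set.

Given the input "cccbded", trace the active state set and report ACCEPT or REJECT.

Answer: REJECT

Derivation:
start: ε-closure({0}) = {0,2,4,6}
'c' @ 1: {1,2,3,4,5,6,7}  ✓accept
'c' @ 2: {1,2,3,4,5,6,7}  ✓accept
'c' @ 3: {1,2,3,4,5,6,7}  ✓accept
'b' @ 4: {}  — dead — no transitions
rest 'ded' ignored (set empty)
end set {} — state 1 not in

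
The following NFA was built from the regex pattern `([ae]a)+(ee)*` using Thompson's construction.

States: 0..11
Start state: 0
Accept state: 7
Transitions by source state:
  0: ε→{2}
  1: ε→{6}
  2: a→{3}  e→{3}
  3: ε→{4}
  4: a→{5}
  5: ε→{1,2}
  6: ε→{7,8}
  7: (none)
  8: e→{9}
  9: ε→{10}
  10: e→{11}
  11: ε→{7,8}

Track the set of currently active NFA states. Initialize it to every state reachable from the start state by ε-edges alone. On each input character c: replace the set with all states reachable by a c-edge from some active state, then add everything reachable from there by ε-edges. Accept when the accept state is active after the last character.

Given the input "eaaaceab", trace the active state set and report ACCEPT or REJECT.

Answer: REJECT

Derivation:
start: ε-closure({0}) = {0,2}
'e' @ 1: {3,4}
'a' @ 2: {1,2,5,6,7,8}  [accepting]
'a' @ 3: {3,4}
'a' @ 4: {1,2,5,6,7,8}  [accepting]
'c' @ 5: {}  — state set empty
rest 'eab' ignored (set empty)
end set {} — state 7 not in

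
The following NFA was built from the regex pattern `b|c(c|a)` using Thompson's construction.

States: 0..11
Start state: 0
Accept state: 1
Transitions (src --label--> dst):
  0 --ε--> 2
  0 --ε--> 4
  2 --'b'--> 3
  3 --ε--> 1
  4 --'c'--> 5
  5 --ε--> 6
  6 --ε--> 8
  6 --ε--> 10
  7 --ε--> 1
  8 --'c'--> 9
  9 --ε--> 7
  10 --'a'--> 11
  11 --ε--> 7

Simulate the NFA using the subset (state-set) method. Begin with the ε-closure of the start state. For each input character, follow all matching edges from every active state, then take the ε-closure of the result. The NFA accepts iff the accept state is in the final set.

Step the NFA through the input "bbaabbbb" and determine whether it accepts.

Answer: REJECT

Trace:
S₀ = ε-closure({0}) = {0,2,4}
'b' @ 1: {1,3}  (accept∈set)
'b' @ 2: {}  — state set empty
rest 'aabbbb' ignored (set empty)
final: {}; accept 1 not in set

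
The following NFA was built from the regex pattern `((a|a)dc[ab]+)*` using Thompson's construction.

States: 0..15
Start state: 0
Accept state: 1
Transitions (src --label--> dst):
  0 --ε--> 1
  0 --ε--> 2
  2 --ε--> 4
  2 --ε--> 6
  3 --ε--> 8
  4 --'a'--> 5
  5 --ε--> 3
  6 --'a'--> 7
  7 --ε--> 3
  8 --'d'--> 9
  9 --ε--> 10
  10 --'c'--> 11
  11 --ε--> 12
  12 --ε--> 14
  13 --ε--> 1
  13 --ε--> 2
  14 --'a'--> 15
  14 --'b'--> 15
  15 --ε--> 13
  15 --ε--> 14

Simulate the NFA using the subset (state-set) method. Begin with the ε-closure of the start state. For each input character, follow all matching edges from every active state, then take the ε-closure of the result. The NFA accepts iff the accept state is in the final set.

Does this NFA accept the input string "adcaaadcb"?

Answer: ACCEPT

Trace:
start: ε-closure({0}) = {0,1,2,4,6}
'a' @ 1: {3,5,7,8}
'd' @ 2: {9,10}
'c' @ 3: {11,12,14}
'a' @ 4: {1,2,4,6,13,14,15}  [accepting]
'a' @ 5: {1,2,3,4,5,6,7,8,13,14,15}  [accepting]
'a' @ 6: {1,2,3,4,5,6,7,8,13,14,15}  [accepting]
'd' @ 7: {9,10}
'c' @ 8: {11,12,14}
'b' @ 9: {1,2,4,6,13,14,15}  [accepting]
end set {1,2,4,6,13,14,15} — state 1 in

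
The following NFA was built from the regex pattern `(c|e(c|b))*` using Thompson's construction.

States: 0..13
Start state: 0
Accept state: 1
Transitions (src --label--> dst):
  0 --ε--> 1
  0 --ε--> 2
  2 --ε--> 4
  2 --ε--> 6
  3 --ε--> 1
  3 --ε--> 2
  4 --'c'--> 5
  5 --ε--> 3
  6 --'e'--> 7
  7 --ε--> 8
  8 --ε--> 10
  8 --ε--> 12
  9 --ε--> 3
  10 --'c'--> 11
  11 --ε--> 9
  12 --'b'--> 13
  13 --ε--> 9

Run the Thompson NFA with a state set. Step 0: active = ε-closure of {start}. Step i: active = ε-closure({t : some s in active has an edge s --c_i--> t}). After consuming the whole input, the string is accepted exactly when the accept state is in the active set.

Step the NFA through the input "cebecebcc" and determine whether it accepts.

Answer: ACCEPT

Derivation:
S₀ = ε-closure({0}) = {0,1,2,4,6}
'c' @ 1: {1,2,3,4,5,6}  ✓accept
'e' @ 2: {7,8,10,12}
'b' @ 3: {1,2,3,4,6,9,13}  ✓accept
'e' @ 4: {7,8,10,12}
'c' @ 5: {1,2,3,4,6,9,11}  ✓accept
'e' @ 6: {7,8,10,12}
'b' @ 7: {1,2,3,4,6,9,13}  ✓accept
'c' @ 8: {1,2,3,4,5,6}  ✓accept
'c' @ 9: {1,2,3,4,5,6}  ✓accept
end set {1,2,3,4,5,6} — state 1 in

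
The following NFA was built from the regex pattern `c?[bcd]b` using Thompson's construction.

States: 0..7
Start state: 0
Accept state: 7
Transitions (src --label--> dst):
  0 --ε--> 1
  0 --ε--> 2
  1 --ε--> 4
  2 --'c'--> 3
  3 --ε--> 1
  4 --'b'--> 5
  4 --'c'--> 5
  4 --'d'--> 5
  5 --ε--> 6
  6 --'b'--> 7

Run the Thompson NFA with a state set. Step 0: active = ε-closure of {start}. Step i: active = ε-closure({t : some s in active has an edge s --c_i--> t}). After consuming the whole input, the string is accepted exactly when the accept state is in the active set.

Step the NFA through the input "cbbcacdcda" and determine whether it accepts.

initial (ε-close {0}): {0,1,2,4}
'c' @ 1: {1,3,4,5,6}
'b' @ 2: {5,6,7}  [accepting]
'b' @ 3: {7}  [accepting]
'c' @ 4: {}  — no active states
rest 'acdcda' ignored (set empty)
end set {} — state 7 not in

Answer: REJECT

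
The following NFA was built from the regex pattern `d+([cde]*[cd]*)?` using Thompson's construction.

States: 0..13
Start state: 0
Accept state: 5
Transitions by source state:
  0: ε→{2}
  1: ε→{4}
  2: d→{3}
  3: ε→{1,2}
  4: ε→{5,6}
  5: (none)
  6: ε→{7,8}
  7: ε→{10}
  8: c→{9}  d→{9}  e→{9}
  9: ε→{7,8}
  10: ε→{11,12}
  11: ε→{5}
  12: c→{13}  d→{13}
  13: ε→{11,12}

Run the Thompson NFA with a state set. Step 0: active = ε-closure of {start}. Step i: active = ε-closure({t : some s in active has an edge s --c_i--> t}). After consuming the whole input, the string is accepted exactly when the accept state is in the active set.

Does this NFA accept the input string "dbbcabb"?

Answer: REJECT

Trace:
initial (ε-close {0}): {0,2}
'd' @ 1: {1,2,3,4,5,6,7,8,10,11,12}  (accept∈set)
'b' @ 2: {}  — dead — no transitions
rest 'bcabb' ignored (set empty)
end set {} — state 5 not in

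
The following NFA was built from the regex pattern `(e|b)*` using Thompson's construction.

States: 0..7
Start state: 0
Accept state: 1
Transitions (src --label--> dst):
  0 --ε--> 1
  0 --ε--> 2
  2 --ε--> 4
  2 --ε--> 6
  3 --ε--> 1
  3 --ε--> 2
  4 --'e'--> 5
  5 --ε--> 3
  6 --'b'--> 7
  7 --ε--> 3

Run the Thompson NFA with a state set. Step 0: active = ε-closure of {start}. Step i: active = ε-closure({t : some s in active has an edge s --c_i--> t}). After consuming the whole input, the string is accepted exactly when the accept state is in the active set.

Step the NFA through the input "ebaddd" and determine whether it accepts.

Answer: REJECT

Steps:
initial (ε-close {0}): {0,1,2,4,6}
'e' @ 1: {1,2,3,4,5,6}  ✓accept
'b' @ 2: {1,2,3,4,6,7}  ✓accept
'a' @ 3: {}  — state set empty
rest 'ddd' ignored (set empty)
after full input: {}  (accept=1 not in)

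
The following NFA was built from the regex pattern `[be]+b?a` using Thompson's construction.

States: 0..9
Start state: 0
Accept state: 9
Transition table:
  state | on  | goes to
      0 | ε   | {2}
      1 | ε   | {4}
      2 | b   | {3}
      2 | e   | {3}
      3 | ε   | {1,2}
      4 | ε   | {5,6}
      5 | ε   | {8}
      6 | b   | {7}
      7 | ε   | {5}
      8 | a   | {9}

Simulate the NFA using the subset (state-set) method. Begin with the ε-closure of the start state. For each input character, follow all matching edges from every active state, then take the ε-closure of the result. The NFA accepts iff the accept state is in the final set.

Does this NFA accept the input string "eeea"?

Answer: ACCEPT

Trace:
initial (ε-close {0}): {0,2}
'e' @ 1: {1,2,3,4,5,6,8}
'e' @ 2: {1,2,3,4,5,6,8}
'e' @ 3: {1,2,3,4,5,6,8}
'a' @ 4: {9}  [accepting]
final: {9}; accept 9 in set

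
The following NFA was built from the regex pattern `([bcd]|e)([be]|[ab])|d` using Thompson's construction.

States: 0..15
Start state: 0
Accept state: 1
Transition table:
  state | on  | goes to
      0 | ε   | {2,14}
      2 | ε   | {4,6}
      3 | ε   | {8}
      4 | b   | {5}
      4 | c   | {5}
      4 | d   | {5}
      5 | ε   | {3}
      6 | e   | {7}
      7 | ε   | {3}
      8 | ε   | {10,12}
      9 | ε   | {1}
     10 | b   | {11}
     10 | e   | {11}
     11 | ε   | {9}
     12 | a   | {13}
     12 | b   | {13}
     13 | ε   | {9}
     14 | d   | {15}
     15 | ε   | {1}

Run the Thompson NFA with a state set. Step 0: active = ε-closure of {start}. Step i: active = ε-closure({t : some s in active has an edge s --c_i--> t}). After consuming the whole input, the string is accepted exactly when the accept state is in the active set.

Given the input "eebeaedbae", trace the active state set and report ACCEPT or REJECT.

Answer: REJECT

Derivation:
start: ε-closure({0}) = {0,2,4,6,14}
'e' @ 1: {3,7,8,10,12}
'e' @ 2: {1,9,11}  (accept∈set)
'b' @ 3: {}  — state set empty
rest 'eaedbae' ignored (set empty)
final: {}; accept 1 not in set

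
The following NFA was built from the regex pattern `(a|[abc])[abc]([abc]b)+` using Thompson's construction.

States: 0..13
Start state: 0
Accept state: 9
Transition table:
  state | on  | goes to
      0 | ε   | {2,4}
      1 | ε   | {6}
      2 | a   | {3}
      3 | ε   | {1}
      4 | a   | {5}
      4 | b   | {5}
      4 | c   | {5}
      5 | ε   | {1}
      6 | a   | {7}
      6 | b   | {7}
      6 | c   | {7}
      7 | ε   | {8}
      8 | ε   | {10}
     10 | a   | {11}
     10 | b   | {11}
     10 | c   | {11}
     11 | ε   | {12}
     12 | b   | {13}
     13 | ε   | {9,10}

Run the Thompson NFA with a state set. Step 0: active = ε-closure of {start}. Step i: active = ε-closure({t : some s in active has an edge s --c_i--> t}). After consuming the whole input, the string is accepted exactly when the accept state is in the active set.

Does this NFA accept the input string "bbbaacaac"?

S₀ = ε-closure({0}) = {0,2,4}
'b' @ 1: {1,5,6}
'b' @ 2: {7,8,10}
'b' @ 3: {11,12}
'a' @ 4: {}  — dead — no transitions
rest 'acaac' ignored (set empty)
final: {}; accept 9 not in set

Answer: REJECT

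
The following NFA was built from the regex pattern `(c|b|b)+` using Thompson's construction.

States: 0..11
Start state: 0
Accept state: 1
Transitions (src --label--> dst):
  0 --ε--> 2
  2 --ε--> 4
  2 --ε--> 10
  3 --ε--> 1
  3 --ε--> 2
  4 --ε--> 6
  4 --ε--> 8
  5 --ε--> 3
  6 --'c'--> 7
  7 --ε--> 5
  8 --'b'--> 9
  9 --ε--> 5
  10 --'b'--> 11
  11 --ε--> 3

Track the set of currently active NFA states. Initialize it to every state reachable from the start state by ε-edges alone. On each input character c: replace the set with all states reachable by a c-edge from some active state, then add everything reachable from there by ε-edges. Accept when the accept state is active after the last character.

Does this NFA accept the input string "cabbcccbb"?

initial (ε-close {0}): {0,2,4,6,8,10}
'c' @ 1: {1,2,3,4,5,6,7,8,10}  [accepting]
'a' @ 2: {}  — no active states
rest 'bbcccbb' ignored (set empty)
after full input: {}  (accept=1 not in)

Answer: REJECT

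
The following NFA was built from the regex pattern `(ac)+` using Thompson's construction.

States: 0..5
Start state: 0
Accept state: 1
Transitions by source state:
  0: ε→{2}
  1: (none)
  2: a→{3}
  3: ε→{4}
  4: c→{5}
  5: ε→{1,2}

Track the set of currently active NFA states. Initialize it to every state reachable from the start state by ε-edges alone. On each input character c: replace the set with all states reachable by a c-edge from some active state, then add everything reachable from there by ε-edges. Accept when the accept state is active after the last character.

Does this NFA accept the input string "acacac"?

Answer: ACCEPT

Trace:
initial (ε-close {0}): {0,2}
'a' @ 1: {3,4}
'c' @ 2: {1,2,5}  (accept∈set)
'a' @ 3: {3,4}
'c' @ 4: {1,2,5}  (accept∈set)
'a' @ 5: {3,4}
'c' @ 6: {1,2,5}  (accept∈set)
after full input: {1,2,5}  (accept=1 in)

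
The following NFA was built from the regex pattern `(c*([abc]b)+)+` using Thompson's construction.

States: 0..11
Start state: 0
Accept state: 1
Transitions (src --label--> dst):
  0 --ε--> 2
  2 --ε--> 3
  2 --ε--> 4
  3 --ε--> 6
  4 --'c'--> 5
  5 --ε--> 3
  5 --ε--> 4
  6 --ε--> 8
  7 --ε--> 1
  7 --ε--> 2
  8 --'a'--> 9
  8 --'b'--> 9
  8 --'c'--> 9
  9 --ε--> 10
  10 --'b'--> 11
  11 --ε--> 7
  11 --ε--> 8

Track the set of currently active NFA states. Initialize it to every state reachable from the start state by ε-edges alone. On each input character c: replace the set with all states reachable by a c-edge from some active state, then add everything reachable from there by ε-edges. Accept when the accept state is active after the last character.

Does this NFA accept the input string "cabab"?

start: ε-closure({0}) = {0,2,3,4,6,8}
'c' @ 1: {3,4,5,6,8,9,10}
'a' @ 2: {9,10}
'b' @ 3: {1,2,3,4,6,7,8,11}  ✓accept
'a' @ 4: {9,10}
'b' @ 5: {1,2,3,4,6,7,8,11}  ✓accept
end set {1,2,3,4,6,7,8,11} — state 1 in

Answer: ACCEPT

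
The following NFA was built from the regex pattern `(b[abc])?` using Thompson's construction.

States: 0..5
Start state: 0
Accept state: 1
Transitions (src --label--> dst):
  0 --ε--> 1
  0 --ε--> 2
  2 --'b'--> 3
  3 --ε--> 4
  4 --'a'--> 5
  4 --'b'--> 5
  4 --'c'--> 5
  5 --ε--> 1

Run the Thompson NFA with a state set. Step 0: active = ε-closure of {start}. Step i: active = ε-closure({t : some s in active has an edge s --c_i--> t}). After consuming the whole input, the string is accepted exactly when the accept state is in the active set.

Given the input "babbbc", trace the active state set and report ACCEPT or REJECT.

Answer: REJECT

Trace:
S₀ = ε-closure({0}) = {0,1,2}
'b' @ 1: {3,4}
'a' @ 2: {1,5}  (accept∈set)
'b' @ 3: {}  — no active states
rest 'bbc' ignored (set empty)
after full input: {}  (accept=1 not in)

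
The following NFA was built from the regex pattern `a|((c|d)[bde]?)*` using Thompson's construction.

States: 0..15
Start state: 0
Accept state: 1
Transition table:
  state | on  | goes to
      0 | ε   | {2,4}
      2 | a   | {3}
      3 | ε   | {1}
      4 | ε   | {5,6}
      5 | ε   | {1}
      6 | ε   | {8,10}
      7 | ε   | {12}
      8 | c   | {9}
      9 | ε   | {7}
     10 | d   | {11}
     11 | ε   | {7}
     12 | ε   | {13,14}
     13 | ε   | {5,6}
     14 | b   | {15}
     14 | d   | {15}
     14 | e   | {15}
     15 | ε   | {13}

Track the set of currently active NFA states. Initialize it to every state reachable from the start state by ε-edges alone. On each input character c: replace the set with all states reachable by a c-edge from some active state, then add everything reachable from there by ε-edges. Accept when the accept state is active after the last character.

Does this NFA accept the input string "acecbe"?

S₀ = ε-closure({0}) = {0,1,2,4,5,6,8,10}
'a' @ 1: {1,3}  [accepting]
'c' @ 2: {}  — dead — no transitions
rest 'ecbe' ignored (set empty)
final: {}; accept 1 not in set

Answer: REJECT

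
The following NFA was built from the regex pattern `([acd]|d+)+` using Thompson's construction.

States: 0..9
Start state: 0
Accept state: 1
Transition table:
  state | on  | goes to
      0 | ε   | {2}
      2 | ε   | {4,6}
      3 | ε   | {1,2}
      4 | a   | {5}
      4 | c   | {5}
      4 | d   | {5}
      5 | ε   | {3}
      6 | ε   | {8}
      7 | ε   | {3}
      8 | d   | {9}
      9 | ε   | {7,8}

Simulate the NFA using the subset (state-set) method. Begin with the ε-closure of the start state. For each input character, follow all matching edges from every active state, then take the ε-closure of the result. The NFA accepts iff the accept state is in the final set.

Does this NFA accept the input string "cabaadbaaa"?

start: ε-closure({0}) = {0,2,4,6,8}
'c' @ 1: {1,2,3,4,5,6,8}  [accepting]
'a' @ 2: {1,2,3,4,5,6,8}  [accepting]
'b' @ 3: {}  — dead — no transitions
rest 'aadbaaa' ignored (set empty)
end set {} — state 1 not in

Answer: REJECT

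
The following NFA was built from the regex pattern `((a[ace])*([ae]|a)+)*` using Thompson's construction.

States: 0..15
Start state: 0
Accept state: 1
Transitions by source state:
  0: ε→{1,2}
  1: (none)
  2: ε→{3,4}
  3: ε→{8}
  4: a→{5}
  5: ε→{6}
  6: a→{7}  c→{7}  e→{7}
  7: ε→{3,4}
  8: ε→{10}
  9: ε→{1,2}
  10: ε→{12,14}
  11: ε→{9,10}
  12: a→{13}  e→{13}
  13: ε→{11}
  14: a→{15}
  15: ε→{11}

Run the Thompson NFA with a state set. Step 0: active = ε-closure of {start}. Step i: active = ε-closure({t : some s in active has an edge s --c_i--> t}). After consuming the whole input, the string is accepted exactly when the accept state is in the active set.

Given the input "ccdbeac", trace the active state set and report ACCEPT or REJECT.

Answer: REJECT

Derivation:
start: ε-closure({0}) = {0,1,2,3,4,8,10,12,14}
'c' @ 1: {}  — state set empty
rest 'cdbeac' ignored (set empty)
final: {}; accept 1 not in set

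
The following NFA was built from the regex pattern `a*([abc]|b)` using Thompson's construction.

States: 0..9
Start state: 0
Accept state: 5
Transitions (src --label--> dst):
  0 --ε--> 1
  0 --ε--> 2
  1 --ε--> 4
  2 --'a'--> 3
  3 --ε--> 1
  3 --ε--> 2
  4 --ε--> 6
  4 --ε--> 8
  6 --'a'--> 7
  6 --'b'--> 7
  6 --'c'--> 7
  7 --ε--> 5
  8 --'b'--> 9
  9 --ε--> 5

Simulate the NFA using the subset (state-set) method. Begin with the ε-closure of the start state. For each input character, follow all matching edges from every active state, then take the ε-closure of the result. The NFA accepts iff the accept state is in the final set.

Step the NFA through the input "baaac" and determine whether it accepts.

Answer: REJECT

Steps:
initial (ε-close {0}): {0,1,2,4,6,8}
'b' @ 1: {5,7,9}  [accepting]
'a' @ 2: {}  — state set empty
rest 'aac' ignored (set empty)
end set {} — state 5 not in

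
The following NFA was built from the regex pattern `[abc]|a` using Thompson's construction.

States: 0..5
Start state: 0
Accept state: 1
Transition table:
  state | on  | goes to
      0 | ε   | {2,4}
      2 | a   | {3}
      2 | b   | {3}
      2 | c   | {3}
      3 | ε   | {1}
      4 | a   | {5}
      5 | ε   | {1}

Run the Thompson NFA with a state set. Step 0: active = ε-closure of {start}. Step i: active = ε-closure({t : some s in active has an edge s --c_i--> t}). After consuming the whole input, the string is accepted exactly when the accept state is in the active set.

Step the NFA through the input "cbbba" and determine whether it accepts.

Answer: REJECT

Trace:
start: ε-closure({0}) = {0,2,4}
'c' @ 1: {1,3}  ✓accept
'b' @ 2: {}  — no active states
rest 'bba' ignored (set empty)
after full input: {}  (accept=1 not in)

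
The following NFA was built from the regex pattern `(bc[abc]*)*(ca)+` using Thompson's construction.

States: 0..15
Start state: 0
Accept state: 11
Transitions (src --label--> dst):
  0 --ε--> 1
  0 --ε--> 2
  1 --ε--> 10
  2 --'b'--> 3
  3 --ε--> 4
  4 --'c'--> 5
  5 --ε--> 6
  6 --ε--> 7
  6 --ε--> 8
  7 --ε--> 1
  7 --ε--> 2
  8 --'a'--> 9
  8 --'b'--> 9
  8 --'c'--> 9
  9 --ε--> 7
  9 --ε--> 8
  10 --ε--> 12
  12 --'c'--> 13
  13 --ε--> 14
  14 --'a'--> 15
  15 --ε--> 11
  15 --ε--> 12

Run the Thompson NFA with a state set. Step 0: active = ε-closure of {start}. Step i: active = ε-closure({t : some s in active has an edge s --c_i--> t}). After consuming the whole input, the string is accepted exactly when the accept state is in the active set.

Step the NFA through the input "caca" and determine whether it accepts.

S₀ = ε-closure({0}) = {0,1,2,10,12}
'c' @ 1: {13,14}
'a' @ 2: {11,12,15}  [accepting]
'c' @ 3: {13,14}
'a' @ 4: {11,12,15}  [accepting]
after full input: {11,12,15}  (accept=11 in)

Answer: ACCEPT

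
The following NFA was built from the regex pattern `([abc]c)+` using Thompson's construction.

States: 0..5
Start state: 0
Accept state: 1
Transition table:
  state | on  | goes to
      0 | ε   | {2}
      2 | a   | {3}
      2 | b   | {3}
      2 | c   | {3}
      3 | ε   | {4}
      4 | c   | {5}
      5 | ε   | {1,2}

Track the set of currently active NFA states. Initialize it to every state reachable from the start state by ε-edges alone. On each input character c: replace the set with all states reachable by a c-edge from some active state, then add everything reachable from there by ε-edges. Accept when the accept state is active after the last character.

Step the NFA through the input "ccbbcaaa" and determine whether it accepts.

Answer: REJECT

Trace:
start: ε-closure({0}) = {0,2}
'c' @ 1: {3,4}
'c' @ 2: {1,2,5}  ✓accept
'b' @ 3: {3,4}
'b' @ 4: {}  — dead — no transitions
rest 'caaa' ignored (set empty)
after full input: {}  (accept=1 not in)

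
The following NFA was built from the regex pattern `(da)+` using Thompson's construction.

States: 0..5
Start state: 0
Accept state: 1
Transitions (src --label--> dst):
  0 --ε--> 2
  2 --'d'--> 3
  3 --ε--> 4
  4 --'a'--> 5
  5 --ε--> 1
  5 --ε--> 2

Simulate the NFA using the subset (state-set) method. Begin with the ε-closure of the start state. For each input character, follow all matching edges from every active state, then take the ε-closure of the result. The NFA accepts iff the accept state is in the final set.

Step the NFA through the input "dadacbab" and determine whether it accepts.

S₀ = ε-closure({0}) = {0,2}
'd' @ 1: {3,4}
'a' @ 2: {1,2,5}  [accepting]
'd' @ 3: {3,4}
'a' @ 4: {1,2,5}  [accepting]
'c' @ 5: {}  — state set empty
rest 'bab' ignored (set empty)
end set {} — state 1 not in

Answer: REJECT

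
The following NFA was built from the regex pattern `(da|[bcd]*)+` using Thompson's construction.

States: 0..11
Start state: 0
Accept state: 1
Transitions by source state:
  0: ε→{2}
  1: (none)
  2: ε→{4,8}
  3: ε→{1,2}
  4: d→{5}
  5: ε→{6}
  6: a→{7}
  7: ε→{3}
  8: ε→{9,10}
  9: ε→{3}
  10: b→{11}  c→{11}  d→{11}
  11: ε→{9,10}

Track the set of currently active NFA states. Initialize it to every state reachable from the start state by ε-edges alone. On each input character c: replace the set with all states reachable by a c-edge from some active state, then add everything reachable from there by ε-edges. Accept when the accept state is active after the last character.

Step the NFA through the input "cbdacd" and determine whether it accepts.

start: ε-closure({0}) = {0,1,2,3,4,8,9,10}
'c' @ 1: {1,2,3,4,8,9,10,11}  [accepting]
'b' @ 2: {1,2,3,4,8,9,10,11}  [accepting]
'd' @ 3: {1,2,3,4,5,6,8,9,10,11}  [accepting]
'a' @ 4: {1,2,3,4,7,8,9,10}  [accepting]
'c' @ 5: {1,2,3,4,8,9,10,11}  [accepting]
'd' @ 6: {1,2,3,4,5,6,8,9,10,11}  [accepting]
final: {1,2,3,4,5,6,8,9,10,11}; accept 1 in set

Answer: ACCEPT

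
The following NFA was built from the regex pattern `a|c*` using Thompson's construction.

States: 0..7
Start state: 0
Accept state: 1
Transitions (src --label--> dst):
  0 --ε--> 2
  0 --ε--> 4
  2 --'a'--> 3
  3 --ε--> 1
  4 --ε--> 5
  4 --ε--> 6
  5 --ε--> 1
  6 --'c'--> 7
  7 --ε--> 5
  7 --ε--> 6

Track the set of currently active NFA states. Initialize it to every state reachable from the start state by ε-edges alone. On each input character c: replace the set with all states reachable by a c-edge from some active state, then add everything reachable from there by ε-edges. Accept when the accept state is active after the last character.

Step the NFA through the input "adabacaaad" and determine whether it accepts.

initial (ε-close {0}): {0,1,2,4,5,6}
'a' @ 1: {1,3}  (accept∈set)
'd' @ 2: {}  — no active states
rest 'abacaaad' ignored (set empty)
end set {} — state 1 not in

Answer: REJECT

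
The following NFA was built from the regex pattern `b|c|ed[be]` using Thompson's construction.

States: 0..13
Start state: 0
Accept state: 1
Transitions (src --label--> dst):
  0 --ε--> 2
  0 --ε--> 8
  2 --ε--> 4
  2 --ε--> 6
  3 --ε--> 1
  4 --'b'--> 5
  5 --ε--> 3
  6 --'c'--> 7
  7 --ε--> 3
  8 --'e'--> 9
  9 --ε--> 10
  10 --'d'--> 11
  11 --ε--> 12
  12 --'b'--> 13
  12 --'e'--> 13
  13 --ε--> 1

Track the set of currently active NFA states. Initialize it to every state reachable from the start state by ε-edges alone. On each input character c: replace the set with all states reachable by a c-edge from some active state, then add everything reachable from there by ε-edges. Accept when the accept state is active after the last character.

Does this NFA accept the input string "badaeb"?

Answer: REJECT

Derivation:
start: ε-closure({0}) = {0,2,4,6,8}
'b' @ 1: {1,3,5}  [accepting]
'a' @ 2: {}  — dead — no transitions
rest 'daeb' ignored (set empty)
end set {} — state 1 not in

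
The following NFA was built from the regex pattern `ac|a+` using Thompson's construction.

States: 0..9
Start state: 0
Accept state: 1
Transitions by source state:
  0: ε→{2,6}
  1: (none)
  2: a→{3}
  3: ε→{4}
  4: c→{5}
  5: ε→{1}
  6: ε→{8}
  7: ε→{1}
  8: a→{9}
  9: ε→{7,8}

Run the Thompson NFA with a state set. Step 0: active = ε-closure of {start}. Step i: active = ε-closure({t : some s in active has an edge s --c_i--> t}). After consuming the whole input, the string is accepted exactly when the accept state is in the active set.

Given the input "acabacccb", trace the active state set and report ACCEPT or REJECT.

S₀ = ε-closure({0}) = {0,2,6,8}
'a' @ 1: {1,3,4,7,8,9}  ✓accept
'c' @ 2: {1,5}  ✓accept
'a' @ 3: {}  — state set empty
rest 'bacccb' ignored (set empty)
final: {}; accept 1 not in set

Answer: REJECT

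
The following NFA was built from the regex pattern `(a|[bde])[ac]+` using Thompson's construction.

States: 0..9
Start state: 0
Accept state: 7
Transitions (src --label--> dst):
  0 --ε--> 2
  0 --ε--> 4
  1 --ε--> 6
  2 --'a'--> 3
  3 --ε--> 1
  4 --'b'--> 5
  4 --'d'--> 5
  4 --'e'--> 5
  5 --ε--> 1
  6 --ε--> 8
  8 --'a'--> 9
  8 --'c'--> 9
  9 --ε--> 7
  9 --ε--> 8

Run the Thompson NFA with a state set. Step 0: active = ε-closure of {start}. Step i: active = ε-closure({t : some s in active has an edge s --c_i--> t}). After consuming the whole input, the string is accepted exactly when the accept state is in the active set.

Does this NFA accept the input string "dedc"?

S₀ = ε-closure({0}) = {0,2,4}
'd' @ 1: {1,5,6,8}
'e' @ 2: {}  — state set empty
rest 'dc' ignored (set empty)
end set {} — state 7 not in

Answer: REJECT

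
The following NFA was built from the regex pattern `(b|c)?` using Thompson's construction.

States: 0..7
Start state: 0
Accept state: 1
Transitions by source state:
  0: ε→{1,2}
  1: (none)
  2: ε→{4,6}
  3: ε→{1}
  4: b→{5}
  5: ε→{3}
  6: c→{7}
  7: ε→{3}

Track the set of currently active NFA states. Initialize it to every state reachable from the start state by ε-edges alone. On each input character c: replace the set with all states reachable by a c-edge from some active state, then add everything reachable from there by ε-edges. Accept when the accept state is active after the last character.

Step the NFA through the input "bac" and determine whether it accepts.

S₀ = ε-closure({0}) = {0,1,2,4,6}
'b' @ 1: {1,3,5}  ✓accept
'a' @ 2: {}  — dead — no transitions
rest 'c' ignored (set empty)
after full input: {}  (accept=1 not in)

Answer: REJECT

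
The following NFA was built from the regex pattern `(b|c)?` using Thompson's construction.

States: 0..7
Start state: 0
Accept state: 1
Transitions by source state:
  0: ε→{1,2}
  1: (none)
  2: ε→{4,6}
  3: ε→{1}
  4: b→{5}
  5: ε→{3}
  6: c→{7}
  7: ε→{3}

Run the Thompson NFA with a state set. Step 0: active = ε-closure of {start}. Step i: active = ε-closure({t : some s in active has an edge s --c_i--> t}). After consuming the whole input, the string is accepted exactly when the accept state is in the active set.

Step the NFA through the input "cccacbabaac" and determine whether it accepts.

start: ε-closure({0}) = {0,1,2,4,6}
'c' @ 1: {1,3,7}  [accepting]
'c' @ 2: {}  — state set empty
rest 'cacbabaac' ignored (set empty)
final: {}; accept 1 not in set

Answer: REJECT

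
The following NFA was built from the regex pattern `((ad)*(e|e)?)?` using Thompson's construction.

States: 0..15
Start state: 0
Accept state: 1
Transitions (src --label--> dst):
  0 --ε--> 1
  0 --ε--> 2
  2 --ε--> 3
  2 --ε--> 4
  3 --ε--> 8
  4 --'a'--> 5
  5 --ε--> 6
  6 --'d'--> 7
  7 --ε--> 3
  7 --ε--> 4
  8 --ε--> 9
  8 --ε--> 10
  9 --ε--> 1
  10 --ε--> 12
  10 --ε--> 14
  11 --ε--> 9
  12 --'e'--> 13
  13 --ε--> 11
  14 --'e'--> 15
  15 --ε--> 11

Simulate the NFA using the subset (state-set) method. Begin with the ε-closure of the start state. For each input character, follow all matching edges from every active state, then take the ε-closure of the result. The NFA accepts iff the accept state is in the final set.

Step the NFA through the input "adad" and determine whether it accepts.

Answer: ACCEPT

Steps:
initial (ε-close {0}): {0,1,2,3,4,8,9,10,12,14}
'a' @ 1: {5,6}
'd' @ 2: {1,3,4,7,8,9,10,12,14}  (accept∈set)
'a' @ 3: {5,6}
'd' @ 4: {1,3,4,7,8,9,10,12,14}  (accept∈set)
end set {1,3,4,7,8,9,10,12,14} — state 1 in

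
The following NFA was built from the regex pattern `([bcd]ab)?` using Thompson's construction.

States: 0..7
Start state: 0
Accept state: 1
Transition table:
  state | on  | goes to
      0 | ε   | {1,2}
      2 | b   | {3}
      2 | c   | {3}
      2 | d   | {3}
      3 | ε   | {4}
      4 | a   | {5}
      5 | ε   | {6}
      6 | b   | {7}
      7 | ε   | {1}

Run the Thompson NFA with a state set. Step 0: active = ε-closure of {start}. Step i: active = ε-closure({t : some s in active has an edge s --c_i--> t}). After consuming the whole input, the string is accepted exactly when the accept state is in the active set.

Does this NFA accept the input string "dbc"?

S₀ = ε-closure({0}) = {0,1,2}
'd' @ 1: {3,4}
'b' @ 2: {}  — state set empty
rest 'c' ignored (set empty)
end set {} — state 1 not in

Answer: REJECT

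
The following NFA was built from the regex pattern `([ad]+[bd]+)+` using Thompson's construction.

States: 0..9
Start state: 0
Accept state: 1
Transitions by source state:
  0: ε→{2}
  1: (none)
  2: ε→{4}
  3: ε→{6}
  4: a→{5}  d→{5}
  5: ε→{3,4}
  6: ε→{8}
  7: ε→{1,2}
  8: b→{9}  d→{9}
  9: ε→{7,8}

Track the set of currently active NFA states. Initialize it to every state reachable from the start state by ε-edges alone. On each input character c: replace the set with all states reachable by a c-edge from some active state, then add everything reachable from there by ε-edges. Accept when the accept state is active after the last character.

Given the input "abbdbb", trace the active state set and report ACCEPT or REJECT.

Answer: ACCEPT

Trace:
start: ε-closure({0}) = {0,2,4}
'a' @ 1: {3,4,5,6,8}
'b' @ 2: {1,2,4,7,8,9}  [accepting]
'b' @ 3: {1,2,4,7,8,9}  [accepting]
'd' @ 4: {1,2,3,4,5,6,7,8,9}  [accepting]
'b' @ 5: {1,2,4,7,8,9}  [accepting]
'b' @ 6: {1,2,4,7,8,9}  [accepting]
after full input: {1,2,4,7,8,9}  (accept=1 in)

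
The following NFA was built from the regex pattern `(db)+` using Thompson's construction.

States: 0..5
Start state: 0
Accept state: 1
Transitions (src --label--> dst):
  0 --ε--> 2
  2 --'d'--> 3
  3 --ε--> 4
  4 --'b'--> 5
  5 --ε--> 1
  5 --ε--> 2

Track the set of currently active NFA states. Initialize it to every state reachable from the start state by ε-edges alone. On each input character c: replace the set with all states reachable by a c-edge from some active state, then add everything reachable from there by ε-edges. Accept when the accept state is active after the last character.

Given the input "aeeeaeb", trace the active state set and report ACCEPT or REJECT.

initial (ε-close {0}): {0,2}
'a' @ 1: {}  — no active states
rest 'eeeaeb' ignored (set empty)
end set {} — state 1 not in

Answer: REJECT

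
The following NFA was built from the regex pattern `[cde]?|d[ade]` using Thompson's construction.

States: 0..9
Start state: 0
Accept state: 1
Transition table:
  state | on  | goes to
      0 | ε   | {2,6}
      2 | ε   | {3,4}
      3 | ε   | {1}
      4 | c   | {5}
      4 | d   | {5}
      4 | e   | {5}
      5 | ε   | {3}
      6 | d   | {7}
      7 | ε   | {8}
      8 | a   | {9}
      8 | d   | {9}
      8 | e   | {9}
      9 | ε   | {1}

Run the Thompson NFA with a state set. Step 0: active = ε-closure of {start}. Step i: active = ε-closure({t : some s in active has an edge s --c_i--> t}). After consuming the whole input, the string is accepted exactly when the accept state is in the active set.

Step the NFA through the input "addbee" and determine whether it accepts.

initial (ε-close {0}): {0,1,2,3,4,6}
'a' @ 1: {}  — state set empty
rest 'ddbee' ignored (set empty)
end set {} — state 1 not in

Answer: REJECT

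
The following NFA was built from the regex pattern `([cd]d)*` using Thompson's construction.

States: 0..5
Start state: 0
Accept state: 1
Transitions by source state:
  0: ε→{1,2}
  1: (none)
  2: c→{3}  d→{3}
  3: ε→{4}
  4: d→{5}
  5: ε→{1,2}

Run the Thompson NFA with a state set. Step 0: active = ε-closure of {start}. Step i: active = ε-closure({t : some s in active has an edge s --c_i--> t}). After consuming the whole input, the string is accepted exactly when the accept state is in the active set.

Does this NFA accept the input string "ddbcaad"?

Answer: REJECT

Trace:
initial (ε-close {0}): {0,1,2}
'd' @ 1: {3,4}
'd' @ 2: {1,2,5}  ✓accept
'b' @ 3: {}  — no active states
rest 'caad' ignored (set empty)
final: {}; accept 1 not in set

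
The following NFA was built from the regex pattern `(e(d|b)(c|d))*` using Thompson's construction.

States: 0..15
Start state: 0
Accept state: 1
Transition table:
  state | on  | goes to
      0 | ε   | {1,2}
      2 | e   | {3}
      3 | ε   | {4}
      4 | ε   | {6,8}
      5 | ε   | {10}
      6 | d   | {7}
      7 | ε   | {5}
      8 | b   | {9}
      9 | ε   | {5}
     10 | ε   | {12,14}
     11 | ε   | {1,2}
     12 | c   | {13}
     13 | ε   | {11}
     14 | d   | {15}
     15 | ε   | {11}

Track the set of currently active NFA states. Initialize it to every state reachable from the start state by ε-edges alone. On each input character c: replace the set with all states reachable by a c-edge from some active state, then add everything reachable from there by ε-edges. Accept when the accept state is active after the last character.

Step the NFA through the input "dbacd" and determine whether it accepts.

Answer: REJECT

Derivation:
start: ε-closure({0}) = {0,1,2}
'd' @ 1: {}  — no active states
rest 'bacd' ignored (set empty)
after full input: {}  (accept=1 not in)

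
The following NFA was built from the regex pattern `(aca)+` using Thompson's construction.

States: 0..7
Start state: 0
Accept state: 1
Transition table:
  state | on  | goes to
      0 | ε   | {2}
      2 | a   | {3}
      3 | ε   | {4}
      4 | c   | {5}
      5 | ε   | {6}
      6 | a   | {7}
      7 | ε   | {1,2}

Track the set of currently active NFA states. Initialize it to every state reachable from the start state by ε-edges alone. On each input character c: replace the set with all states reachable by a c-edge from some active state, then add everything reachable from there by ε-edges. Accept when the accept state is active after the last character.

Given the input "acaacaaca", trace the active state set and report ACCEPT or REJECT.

Answer: ACCEPT

Trace:
initial (ε-close {0}): {0,2}
'a' @ 1: {3,4}
'c' @ 2: {5,6}
'a' @ 3: {1,2,7}  (accept∈set)
'a' @ 4: {3,4}
'c' @ 5: {5,6}
'a' @ 6: {1,2,7}  (accept∈set)
'a' @ 7: {3,4}
'c' @ 8: {5,6}
'a' @ 9: {1,2,7}  (accept∈set)
end set {1,2,7} — state 1 in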